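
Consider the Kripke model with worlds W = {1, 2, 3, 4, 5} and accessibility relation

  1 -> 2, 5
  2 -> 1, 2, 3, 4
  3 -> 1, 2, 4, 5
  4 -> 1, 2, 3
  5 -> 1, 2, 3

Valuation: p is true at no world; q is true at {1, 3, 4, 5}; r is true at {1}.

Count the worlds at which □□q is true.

1: successors {2, 5}; □q there: 2:F, 5:F. ✗
2: successors {1, 2, 3, 4}; □q there: 1:F, 2:F, 3:F, 4:F. ✗
3: successors {1, 2, 4, 5}; □q there: 1:F, 2:F, 4:F, 5:F. ✗
4: successors {1, 2, 3}; □q there: 1:F, 2:F, 3:F. ✗
5: successors {1, 2, 3}; □q there: 1:F, 2:F, 3:F. ✗
Satisfying worlds: ∅.

0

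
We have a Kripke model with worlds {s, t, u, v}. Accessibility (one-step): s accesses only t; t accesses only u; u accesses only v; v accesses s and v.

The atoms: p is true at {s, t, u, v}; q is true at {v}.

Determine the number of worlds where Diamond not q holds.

3

s: successors {t}; not q there: t:T. ✓
t: successors {u}; not q there: u:T. ✓
u: successors {v}; not q there: v:F. ✗
v: successors {s, v}; not q there: s:T, v:F. ✓
Satisfying worlds: {s, t, v}.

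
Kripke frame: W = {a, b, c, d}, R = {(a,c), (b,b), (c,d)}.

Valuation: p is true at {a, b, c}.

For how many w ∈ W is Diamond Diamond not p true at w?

1

a: successors {c}; Diamond not p there: c:T. ✓
b: successors {b}; Diamond not p there: b:F. ✗
c: successors {d}; Diamond not p there: d:F. ✗
d: no successors, so Diamond Diamond not p fails. ✗
Satisfying worlds: {a}.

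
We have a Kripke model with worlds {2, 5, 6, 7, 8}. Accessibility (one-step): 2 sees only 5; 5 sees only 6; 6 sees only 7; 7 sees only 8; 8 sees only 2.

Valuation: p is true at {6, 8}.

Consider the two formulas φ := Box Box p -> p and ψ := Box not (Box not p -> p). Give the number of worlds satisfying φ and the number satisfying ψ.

4 and 1

For Box Box p -> p:
2: Box Box p is T, p is F. ✗
5: Box Box p is F, p is F. ✓
6: Box Box p is T, p is T. ✓
7: Box Box p is F, p is F. ✓
8: Box Box p is F, p is T. ✓
— 4 worlds.
For Box not (Box not p -> p):
2: successors {5}; not (Box not p -> p) there: 5:F. ✗
5: successors {6}; not (Box not p -> p) there: 6:F. ✗
6: successors {7}; not (Box not p -> p) there: 7:F. ✗
7: successors {8}; not (Box not p -> p) there: 8:F. ✗
8: successors {2}; not (Box not p -> p) there: 2:T. ✓
— 1 world.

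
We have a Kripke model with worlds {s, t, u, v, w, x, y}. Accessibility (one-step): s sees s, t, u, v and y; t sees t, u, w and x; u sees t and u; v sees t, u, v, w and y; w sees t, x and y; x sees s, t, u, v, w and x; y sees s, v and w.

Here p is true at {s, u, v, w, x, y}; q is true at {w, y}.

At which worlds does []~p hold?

∅

s: successors {s, t, u, v, y}; ~p there: s:F, t:T, u:F, v:F, y:F. ✗
t: successors {t, u, w, x}; ~p there: t:T, u:F, w:F, x:F. ✗
u: successors {t, u}; ~p there: t:T, u:F. ✗
v: successors {t, u, v, w, y}; ~p there: t:T, u:F, v:F, w:F, y:F. ✗
w: successors {t, x, y}; ~p there: t:T, x:F, y:F. ✗
x: successors {s, t, u, v, w, x}; ~p there: s:F, t:T, u:F, v:F, w:F, x:F. ✗
y: successors {s, v, w}; ~p there: s:F, v:F, w:F. ✗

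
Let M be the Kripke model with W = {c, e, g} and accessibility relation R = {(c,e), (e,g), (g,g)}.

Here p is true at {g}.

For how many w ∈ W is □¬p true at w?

c: successors {e}; ¬p there: e:T. ✓
e: successors {g}; ¬p there: g:F. ✗
g: successors {g}; ¬p there: g:F. ✗
Satisfying worlds: {c}.

1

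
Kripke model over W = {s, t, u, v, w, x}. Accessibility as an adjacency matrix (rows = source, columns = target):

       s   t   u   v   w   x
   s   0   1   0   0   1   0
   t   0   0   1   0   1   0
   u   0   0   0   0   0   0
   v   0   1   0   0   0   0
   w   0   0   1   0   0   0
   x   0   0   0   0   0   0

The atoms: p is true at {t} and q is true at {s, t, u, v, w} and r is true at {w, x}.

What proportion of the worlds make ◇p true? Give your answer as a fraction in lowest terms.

s: successors {t, w}; p there: t:T, w:F. ✓
t: successors {u, w}; p there: u:F, w:F. ✗
u: no successors, so ◇p fails. ✗
v: successors {t}; p there: t:T. ✓
w: successors {u}; p there: u:F. ✗
x: no successors, so ◇p fails. ✗
That's 2 of 6 worlds, so 2/6 = 1/3.

1/3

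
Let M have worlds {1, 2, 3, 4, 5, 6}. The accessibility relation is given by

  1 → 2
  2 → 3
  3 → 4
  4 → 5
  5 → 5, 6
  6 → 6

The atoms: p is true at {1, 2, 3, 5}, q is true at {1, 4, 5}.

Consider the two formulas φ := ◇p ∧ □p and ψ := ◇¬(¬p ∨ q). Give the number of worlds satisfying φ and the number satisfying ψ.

3 and 2

For ◇p ∧ □p:
1: ◇p is T, □p is T. ✓
2: ◇p is T, □p is T. ✓
3: ◇p is F, □p is F. ✗
4: ◇p is T, □p is T. ✓
5: ◇p is T, □p is F. ✗
6: ◇p is F, □p is F. ✗
— 3 worlds.
For ◇¬(¬p ∨ q):
1: successors {2}; ¬(¬p ∨ q) there: 2:T. ✓
2: successors {3}; ¬(¬p ∨ q) there: 3:T. ✓
3: successors {4}; ¬(¬p ∨ q) there: 4:F. ✗
4: successors {5}; ¬(¬p ∨ q) there: 5:F. ✗
5: successors {5, 6}; ¬(¬p ∨ q) there: 5:F, 6:F. ✗
6: successors {6}; ¬(¬p ∨ q) there: 6:F. ✗
— 2 worlds.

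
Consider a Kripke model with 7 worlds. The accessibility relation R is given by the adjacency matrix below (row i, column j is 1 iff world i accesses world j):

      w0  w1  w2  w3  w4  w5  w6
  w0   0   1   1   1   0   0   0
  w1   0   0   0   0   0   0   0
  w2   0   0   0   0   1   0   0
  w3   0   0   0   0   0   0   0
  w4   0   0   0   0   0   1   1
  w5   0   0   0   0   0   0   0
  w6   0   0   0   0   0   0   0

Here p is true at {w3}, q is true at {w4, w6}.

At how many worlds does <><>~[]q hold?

w0: successors {w1, w2, w3}; <>~[]q there: w1:F, w2:T, w3:F. ✓
w1: no successors, so <><>~[]q fails. ✗
w2: successors {w4}; <>~[]q there: w4:F. ✗
w3: no successors, so <><>~[]q fails. ✗
w4: successors {w5, w6}; <>~[]q there: w5:F, w6:F. ✗
w5: no successors, so <><>~[]q fails. ✗
w6: no successors, so <><>~[]q fails. ✗
Satisfying worlds: {w0}.

1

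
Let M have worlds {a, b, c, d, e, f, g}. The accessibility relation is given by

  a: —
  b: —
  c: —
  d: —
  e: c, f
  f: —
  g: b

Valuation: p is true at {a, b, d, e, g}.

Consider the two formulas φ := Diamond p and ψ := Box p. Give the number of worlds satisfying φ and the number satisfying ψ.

1 and 6

For Diamond p:
a: no successors, so Diamond p fails. ✗
b: no successors, so Diamond p fails. ✗
c: no successors, so Diamond p fails. ✗
d: no successors, so Diamond p fails. ✗
e: successors {c, f}; p there: c:F, f:F. ✗
f: no successors, so Diamond p fails. ✗
g: successors {b}; p there: b:T. ✓
— 1 world.
For Box p:
a: no successors, so Box p holds vacuously. ✓
b: no successors, so Box p holds vacuously. ✓
c: no successors, so Box p holds vacuously. ✓
d: no successors, so Box p holds vacuously. ✓
e: successors {c, f}; p there: c:F, f:F. ✗
f: no successors, so Box p holds vacuously. ✓
g: successors {b}; p there: b:T. ✓
— 6 worlds.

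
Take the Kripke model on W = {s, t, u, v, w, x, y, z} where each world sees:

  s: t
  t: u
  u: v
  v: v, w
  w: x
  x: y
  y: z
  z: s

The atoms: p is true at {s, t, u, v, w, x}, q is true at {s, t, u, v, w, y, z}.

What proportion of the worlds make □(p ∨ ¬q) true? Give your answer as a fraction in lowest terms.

s: successors {t}; p ∨ ¬q there: t:T. ✓
t: successors {u}; p ∨ ¬q there: u:T. ✓
u: successors {v}; p ∨ ¬q there: v:T. ✓
v: successors {v, w}; p ∨ ¬q there: v:T, w:T. ✓
w: successors {x}; p ∨ ¬q there: x:T. ✓
x: successors {y}; p ∨ ¬q there: y:F. ✗
y: successors {z}; p ∨ ¬q there: z:F. ✗
z: successors {s}; p ∨ ¬q there: s:T. ✓
That's 6 of 8 worlds, so 6/8 = 3/4.

3/4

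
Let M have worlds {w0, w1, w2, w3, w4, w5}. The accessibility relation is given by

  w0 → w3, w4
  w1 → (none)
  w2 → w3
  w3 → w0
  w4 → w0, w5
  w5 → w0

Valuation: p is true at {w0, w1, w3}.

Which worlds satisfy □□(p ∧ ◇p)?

w0: successors {w3, w4}; □(p ∧ ◇p) there: w3:T, w4:F. ✗
w1: no successors, so □□(p ∧ ◇p) holds vacuously. ✓
w2: successors {w3}; □(p ∧ ◇p) there: w3:T. ✓
w3: successors {w0}; □(p ∧ ◇p) there: w0:F. ✗
w4: successors {w0, w5}; □(p ∧ ◇p) there: w0:F, w5:T. ✗
w5: successors {w0}; □(p ∧ ◇p) there: w0:F. ✗

{w1, w2}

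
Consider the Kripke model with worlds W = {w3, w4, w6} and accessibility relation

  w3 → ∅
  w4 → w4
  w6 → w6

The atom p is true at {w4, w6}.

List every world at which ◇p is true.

w3: no successors, so ◇p fails. ✗
w4: successors {w4}; p there: w4:T. ✓
w6: successors {w6}; p there: w6:T. ✓

{w4, w6}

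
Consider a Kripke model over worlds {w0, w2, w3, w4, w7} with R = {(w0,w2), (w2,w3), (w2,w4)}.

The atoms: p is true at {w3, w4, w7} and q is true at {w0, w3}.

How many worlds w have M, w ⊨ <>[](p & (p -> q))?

1

w0: successors {w2}; [](p & (p -> q)) there: w2:F. ✗
w2: successors {w3, w4}; [](p & (p -> q)) there: w3:T, w4:T. ✓
w3: no successors, so <>[](p & (p -> q)) fails. ✗
w4: no successors, so <>[](p & (p -> q)) fails. ✗
w7: no successors, so <>[](p & (p -> q)) fails. ✗
Satisfying worlds: {w2}.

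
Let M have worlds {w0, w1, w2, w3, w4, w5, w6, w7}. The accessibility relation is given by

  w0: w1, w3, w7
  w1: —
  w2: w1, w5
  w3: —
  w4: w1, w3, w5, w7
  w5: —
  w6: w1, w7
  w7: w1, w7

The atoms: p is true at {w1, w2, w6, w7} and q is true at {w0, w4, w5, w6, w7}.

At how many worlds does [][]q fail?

w0: successors {w1, w3, w7}; []q there: w1:T, w3:T, w7:F. ✗
w1: no successors, so [][]q holds vacuously. ✓
w2: successors {w1, w5}; []q there: w1:T, w5:T. ✓
w3: no successors, so [][]q holds vacuously. ✓
w4: successors {w1, w3, w5, w7}; []q there: w1:T, w3:T, w5:T, w7:F. ✗
w5: no successors, so [][]q holds vacuously. ✓
w6: successors {w1, w7}; []q there: w1:T, w7:F. ✗
w7: successors {w1, w7}; []q there: w1:T, w7:F. ✗
Satisfying worlds: {w1, w2, w3, w5}.
So [][]q fails at the other 4 worlds.

4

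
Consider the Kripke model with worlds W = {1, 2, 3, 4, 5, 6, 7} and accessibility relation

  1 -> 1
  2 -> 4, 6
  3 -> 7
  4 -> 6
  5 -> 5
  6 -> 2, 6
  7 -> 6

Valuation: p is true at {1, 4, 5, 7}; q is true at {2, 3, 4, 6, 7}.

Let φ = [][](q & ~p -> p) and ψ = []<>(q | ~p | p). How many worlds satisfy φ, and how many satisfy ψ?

For [][](q & ~p -> p):
1: successors {1}; [](q & ~p -> p) there: 1:T. ✓
2: successors {4, 6}; [](q & ~p -> p) there: 4:F, 6:F. ✗
3: successors {7}; [](q & ~p -> p) there: 7:F. ✗
4: successors {6}; [](q & ~p -> p) there: 6:F. ✗
5: successors {5}; [](q & ~p -> p) there: 5:T. ✓
6: successors {2, 6}; [](q & ~p -> p) there: 2:F, 6:F. ✗
7: successors {6}; [](q & ~p -> p) there: 6:F. ✗
— 2 worlds.
For []<>(q | ~p | p):
1: successors {1}; <>(q | ~p | p) there: 1:T. ✓
2: successors {4, 6}; <>(q | ~p | p) there: 4:T, 6:T. ✓
3: successors {7}; <>(q | ~p | p) there: 7:T. ✓
4: successors {6}; <>(q | ~p | p) there: 6:T. ✓
5: successors {5}; <>(q | ~p | p) there: 5:T. ✓
6: successors {2, 6}; <>(q | ~p | p) there: 2:T, 6:T. ✓
7: successors {6}; <>(q | ~p | p) there: 6:T. ✓
— 7 worlds.

2 and 7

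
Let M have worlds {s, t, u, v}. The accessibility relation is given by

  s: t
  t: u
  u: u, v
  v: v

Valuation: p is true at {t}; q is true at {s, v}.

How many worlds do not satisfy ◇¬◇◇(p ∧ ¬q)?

s: successors {t}; ¬◇◇(p ∧ ¬q) there: t:T. ✓
t: successors {u}; ¬◇◇(p ∧ ¬q) there: u:T. ✓
u: successors {u, v}; ¬◇◇(p ∧ ¬q) there: u:T, v:T. ✓
v: successors {v}; ¬◇◇(p ∧ ¬q) there: v:T. ✓
Satisfying worlds: {s, t, u, v}.
So ◇¬◇◇(p ∧ ¬q) fails at the other 0 worlds.

0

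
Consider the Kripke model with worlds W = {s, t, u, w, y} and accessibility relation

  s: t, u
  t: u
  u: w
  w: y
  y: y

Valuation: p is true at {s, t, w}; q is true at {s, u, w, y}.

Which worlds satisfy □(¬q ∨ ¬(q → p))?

s: successors {t, u}; ¬q ∨ ¬(q → p) there: t:T, u:T. ✓
t: successors {u}; ¬q ∨ ¬(q → p) there: u:T. ✓
u: successors {w}; ¬q ∨ ¬(q → p) there: w:F. ✗
w: successors {y}; ¬q ∨ ¬(q → p) there: y:T. ✓
y: successors {y}; ¬q ∨ ¬(q → p) there: y:T. ✓

{s, t, w, y}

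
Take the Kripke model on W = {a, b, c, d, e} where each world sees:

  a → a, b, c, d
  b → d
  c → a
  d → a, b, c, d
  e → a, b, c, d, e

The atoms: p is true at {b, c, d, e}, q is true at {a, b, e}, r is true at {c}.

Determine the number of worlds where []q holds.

a: successors {a, b, c, d}; q there: a:T, b:T, c:F, d:F. ✗
b: successors {d}; q there: d:F. ✗
c: successors {a}; q there: a:T. ✓
d: successors {a, b, c, d}; q there: a:T, b:T, c:F, d:F. ✗
e: successors {a, b, c, d, e}; q there: a:T, b:T, c:F, d:F, e:T. ✗
Satisfying worlds: {c}.

1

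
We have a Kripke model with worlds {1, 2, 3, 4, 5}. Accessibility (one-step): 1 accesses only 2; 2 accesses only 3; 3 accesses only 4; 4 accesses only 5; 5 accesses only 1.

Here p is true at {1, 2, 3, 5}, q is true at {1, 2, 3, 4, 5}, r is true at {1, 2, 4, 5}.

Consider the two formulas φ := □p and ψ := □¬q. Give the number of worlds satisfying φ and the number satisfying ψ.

4 and 0

For □p:
1: successors {2}; p there: 2:T. ✓
2: successors {3}; p there: 3:T. ✓
3: successors {4}; p there: 4:F. ✗
4: successors {5}; p there: 5:T. ✓
5: successors {1}; p there: 1:T. ✓
— 4 worlds.
For □¬q:
1: successors {2}; ¬q there: 2:F. ✗
2: successors {3}; ¬q there: 3:F. ✗
3: successors {4}; ¬q there: 4:F. ✗
4: successors {5}; ¬q there: 5:F. ✗
5: successors {1}; ¬q there: 1:F. ✗
— 0 worlds.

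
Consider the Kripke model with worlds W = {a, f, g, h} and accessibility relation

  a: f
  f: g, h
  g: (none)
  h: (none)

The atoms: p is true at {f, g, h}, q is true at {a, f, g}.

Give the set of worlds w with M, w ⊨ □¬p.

a: successors {f}; ¬p there: f:F. ✗
f: successors {g, h}; ¬p there: g:F, h:F. ✗
g: no successors, so □¬p holds vacuously. ✓
h: no successors, so □¬p holds vacuously. ✓

{g, h}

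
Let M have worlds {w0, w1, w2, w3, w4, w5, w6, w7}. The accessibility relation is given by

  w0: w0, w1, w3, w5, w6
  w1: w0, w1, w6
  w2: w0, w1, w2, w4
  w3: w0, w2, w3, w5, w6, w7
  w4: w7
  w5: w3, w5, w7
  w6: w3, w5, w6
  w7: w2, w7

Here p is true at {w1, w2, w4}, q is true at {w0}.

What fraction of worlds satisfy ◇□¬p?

w0: successors {w0, w1, w3, w5, w6}; □¬p there: w0:F, w1:F, w3:F, w5:T, w6:T. ✓
w1: successors {w0, w1, w6}; □¬p there: w0:F, w1:F, w6:T. ✓
w2: successors {w0, w1, w2, w4}; □¬p there: w0:F, w1:F, w2:F, w4:T. ✓
w3: successors {w0, w2, w3, w5, w6, w7}; □¬p there: w0:F, w2:F, w3:F, w5:T, w6:T, w7:F. ✓
w4: successors {w7}; □¬p there: w7:F. ✗
w5: successors {w3, w5, w7}; □¬p there: w3:F, w5:T, w7:F. ✓
w6: successors {w3, w5, w6}; □¬p there: w3:F, w5:T, w6:T. ✓
w7: successors {w2, w7}; □¬p there: w2:F, w7:F. ✗
That's 6 of 8 worlds, so 6/8 = 3/4.

3/4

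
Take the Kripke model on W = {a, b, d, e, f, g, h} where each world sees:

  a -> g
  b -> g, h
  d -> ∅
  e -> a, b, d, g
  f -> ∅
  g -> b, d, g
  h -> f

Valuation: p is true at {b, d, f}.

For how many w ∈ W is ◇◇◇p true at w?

a: successors {g}; ◇◇p there: g:T. ✓
b: successors {g, h}; ◇◇p there: g:T, h:F. ✓
d: no successors, so ◇◇◇p fails. ✗
e: successors {a, b, d, g}; ◇◇p there: a:T, b:T, d:F, g:T. ✓
f: no successors, so ◇◇◇p fails. ✗
g: successors {b, d, g}; ◇◇p there: b:T, d:F, g:T. ✓
h: successors {f}; ◇◇p there: f:F. ✗
Satisfying worlds: {a, b, e, g}.

4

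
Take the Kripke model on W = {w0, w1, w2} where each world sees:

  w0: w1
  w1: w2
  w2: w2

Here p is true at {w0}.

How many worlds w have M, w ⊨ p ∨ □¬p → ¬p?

2

w0: p ∨ □¬p is T, ¬p is F. ✗
w1: p ∨ □¬p is T, ¬p is T. ✓
w2: p ∨ □¬p is T, ¬p is T. ✓
Satisfying worlds: {w1, w2}.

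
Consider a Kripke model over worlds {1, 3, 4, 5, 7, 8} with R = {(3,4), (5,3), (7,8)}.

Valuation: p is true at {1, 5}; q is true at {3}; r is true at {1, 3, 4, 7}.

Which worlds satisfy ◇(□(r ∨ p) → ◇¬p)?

1: no successors, so ◇(□(r ∨ p) → ◇¬p) fails. ✗
3: successors {4}; □(r ∨ p) → ◇¬p there: 4:F. ✗
4: no successors, so ◇(□(r ∨ p) → ◇¬p) fails. ✗
5: successors {3}; □(r ∨ p) → ◇¬p there: 3:T. ✓
7: successors {8}; □(r ∨ p) → ◇¬p there: 8:F. ✗
8: no successors, so ◇(□(r ∨ p) → ◇¬p) fails. ✗

{5}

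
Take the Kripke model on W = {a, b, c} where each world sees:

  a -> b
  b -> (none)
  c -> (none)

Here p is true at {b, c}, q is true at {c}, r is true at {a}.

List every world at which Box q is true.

a: successors {b}; q there: b:F. ✗
b: no successors, so Box q holds vacuously. ✓
c: no successors, so Box q holds vacuously. ✓

{b, c}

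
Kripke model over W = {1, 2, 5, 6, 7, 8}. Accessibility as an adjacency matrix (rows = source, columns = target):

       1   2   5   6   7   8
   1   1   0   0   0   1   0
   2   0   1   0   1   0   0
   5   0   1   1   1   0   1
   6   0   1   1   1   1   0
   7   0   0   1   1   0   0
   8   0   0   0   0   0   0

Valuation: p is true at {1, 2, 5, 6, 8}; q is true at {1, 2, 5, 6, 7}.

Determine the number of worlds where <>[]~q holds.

1: successors {1, 7}; []~q there: 1:F, 7:F. ✗
2: successors {2, 6}; []~q there: 2:F, 6:F. ✗
5: successors {2, 5, 6, 8}; []~q there: 2:F, 5:F, 6:F, 8:T. ✓
6: successors {2, 5, 6, 7}; []~q there: 2:F, 5:F, 6:F, 7:F. ✗
7: successors {5, 6}; []~q there: 5:F, 6:F. ✗
8: no successors, so <>[]~q fails. ✗
Satisfying worlds: {5}.

1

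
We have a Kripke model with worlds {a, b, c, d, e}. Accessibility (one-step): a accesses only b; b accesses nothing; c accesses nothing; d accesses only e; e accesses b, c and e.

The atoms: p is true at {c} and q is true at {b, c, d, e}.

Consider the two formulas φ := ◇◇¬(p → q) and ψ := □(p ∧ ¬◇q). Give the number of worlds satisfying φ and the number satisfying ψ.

0 and 2

For ◇◇¬(p → q):
a: successors {b}; ◇¬(p → q) there: b:F. ✗
b: no successors, so ◇◇¬(p → q) fails. ✗
c: no successors, so ◇◇¬(p → q) fails. ✗
d: successors {e}; ◇¬(p → q) there: e:F. ✗
e: successors {b, c, e}; ◇¬(p → q) there: b:F, c:F, e:F. ✗
— 0 worlds.
For □(p ∧ ¬◇q):
a: successors {b}; p ∧ ¬◇q there: b:F. ✗
b: no successors, so □(p ∧ ¬◇q) holds vacuously. ✓
c: no successors, so □(p ∧ ¬◇q) holds vacuously. ✓
d: successors {e}; p ∧ ¬◇q there: e:F. ✗
e: successors {b, c, e}; p ∧ ¬◇q there: b:F, c:T, e:F. ✗
— 2 worlds.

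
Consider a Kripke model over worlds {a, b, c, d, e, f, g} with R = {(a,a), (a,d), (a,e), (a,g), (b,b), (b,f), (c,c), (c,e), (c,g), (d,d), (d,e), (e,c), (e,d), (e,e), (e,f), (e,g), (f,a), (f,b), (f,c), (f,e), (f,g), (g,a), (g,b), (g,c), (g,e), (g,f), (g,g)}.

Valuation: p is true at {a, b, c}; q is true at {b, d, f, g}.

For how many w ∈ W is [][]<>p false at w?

a: successors {a, d, e, g}; []<>p there: a:F, d:F, e:F, g:T. ✗
b: successors {b, f}; []<>p there: b:T, f:T. ✓
c: successors {c, e, g}; []<>p there: c:T, e:F, g:T. ✗
d: successors {d, e}; []<>p there: d:F, e:F. ✗
e: successors {c, d, e, f, g}; []<>p there: c:T, d:F, e:F, f:T, g:T. ✗
f: successors {a, b, c, e, g}; []<>p there: a:F, b:T, c:T, e:F, g:T. ✗
g: successors {a, b, c, e, f, g}; []<>p there: a:F, b:T, c:T, e:F, f:T, g:T. ✗
Satisfying worlds: {b}.
So [][]<>p fails at the other 6 worlds.

6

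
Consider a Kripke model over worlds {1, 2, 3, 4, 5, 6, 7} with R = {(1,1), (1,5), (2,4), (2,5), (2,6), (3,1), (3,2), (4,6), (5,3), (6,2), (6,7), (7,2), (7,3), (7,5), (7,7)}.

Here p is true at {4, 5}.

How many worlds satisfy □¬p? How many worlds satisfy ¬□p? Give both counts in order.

4 and 7

For □¬p:
1: successors {1, 5}; ¬p there: 1:T, 5:F. ✗
2: successors {4, 5, 6}; ¬p there: 4:F, 5:F, 6:T. ✗
3: successors {1, 2}; ¬p there: 1:T, 2:T. ✓
4: successors {6}; ¬p there: 6:T. ✓
5: successors {3}; ¬p there: 3:T. ✓
6: successors {2, 7}; ¬p there: 2:T, 7:T. ✓
7: successors {2, 3, 5, 7}; ¬p there: 2:T, 3:T, 5:F, 7:T. ✗
— 4 worlds.
For ¬□p:
1: □p is F. ✓
2: □p is F. ✓
3: □p is F. ✓
4: □p is F. ✓
5: □p is F. ✓
6: □p is F. ✓
7: □p is F. ✓
— 7 worlds.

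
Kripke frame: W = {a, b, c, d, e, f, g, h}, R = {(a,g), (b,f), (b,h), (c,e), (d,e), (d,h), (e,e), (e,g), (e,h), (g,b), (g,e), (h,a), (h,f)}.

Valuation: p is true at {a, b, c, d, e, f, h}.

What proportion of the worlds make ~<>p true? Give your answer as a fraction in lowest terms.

1/4

a: <>p is F. ✓
b: <>p is T. ✗
c: <>p is T. ✗
d: <>p is T. ✗
e: <>p is T. ✗
f: <>p is F. ✓
g: <>p is T. ✗
h: <>p is T. ✗
That's 2 of 8 worlds, so 2/8 = 1/4.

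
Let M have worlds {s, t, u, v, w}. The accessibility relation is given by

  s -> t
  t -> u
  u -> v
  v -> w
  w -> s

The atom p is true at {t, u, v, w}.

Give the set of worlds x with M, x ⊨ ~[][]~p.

s: [][]~p is F. ✓
t: [][]~p is F. ✓
u: [][]~p is F. ✓
v: [][]~p is T. ✗
w: [][]~p is F. ✓

{s, t, u, w}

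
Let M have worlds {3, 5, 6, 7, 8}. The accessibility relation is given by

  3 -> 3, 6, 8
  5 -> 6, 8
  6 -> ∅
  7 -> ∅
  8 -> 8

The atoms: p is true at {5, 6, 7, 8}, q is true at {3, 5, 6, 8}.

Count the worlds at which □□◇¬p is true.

2

3: successors {3, 6, 8}; □◇¬p there: 3:F, 6:T, 8:F. ✗
5: successors {6, 8}; □◇¬p there: 6:T, 8:F. ✗
6: no successors, so □□◇¬p holds vacuously. ✓
7: no successors, so □□◇¬p holds vacuously. ✓
8: successors {8}; □◇¬p there: 8:F. ✗
Satisfying worlds: {6, 7}.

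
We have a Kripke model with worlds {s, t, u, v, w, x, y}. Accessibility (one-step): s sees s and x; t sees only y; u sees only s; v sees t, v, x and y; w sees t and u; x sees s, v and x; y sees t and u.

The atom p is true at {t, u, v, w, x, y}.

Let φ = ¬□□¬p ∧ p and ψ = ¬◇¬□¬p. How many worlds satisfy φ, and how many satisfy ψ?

For ¬□□¬p ∧ p:
s: ¬□□¬p is T, p is F. ✗
t: ¬□□¬p is T, p is T. ✓
u: ¬□□¬p is T, p is T. ✓
v: ¬□□¬p is T, p is T. ✓
w: ¬□□¬p is T, p is T. ✓
x: ¬□□¬p is T, p is T. ✓
y: ¬□□¬p is T, p is T. ✓
— 6 worlds.
For ¬◇¬□¬p:
s: ◇¬□¬p is T. ✗
t: ◇¬□¬p is T. ✗
u: ◇¬□¬p is T. ✗
v: ◇¬□¬p is T. ✗
w: ◇¬□¬p is T. ✗
x: ◇¬□¬p is T. ✗
y: ◇¬□¬p is T. ✗
— 0 worlds.

6 and 0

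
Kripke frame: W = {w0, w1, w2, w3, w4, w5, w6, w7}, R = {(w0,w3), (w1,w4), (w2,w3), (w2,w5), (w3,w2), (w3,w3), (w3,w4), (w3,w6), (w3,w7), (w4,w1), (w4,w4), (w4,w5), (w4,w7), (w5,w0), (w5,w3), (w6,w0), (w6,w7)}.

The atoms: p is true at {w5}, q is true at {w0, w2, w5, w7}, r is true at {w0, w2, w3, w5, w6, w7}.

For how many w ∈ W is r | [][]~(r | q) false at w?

2

w0: r is T, [][]~(r | q) is F. ✓
w1: r is F, [][]~(r | q) is F. ✗
w2: r is T, [][]~(r | q) is F. ✓
w3: r is T, [][]~(r | q) is F. ✓
w4: r is F, [][]~(r | q) is F. ✗
w5: r is T, [][]~(r | q) is F. ✓
w6: r is T, [][]~(r | q) is F. ✓
w7: r is T, [][]~(r | q) is T. ✓
Satisfying worlds: {w0, w2, w3, w5, w6, w7}.
So r | [][]~(r | q) fails at the other 2 worlds.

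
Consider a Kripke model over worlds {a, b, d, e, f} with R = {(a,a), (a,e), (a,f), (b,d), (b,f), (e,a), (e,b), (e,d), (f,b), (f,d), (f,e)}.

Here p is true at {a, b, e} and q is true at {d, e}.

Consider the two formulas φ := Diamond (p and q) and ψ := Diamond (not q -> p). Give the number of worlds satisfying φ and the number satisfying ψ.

For Diamond (p and q):
a: successors {a, e, f}; p and q there: a:F, e:T, f:F. ✓
b: successors {d, f}; p and q there: d:F, f:F. ✗
d: no successors, so Diamond (p and q) fails. ✗
e: successors {a, b, d}; p and q there: a:F, b:F, d:F. ✗
f: successors {b, d, e}; p and q there: b:F, d:F, e:T. ✓
— 2 worlds.
For Diamond (not q -> p):
a: successors {a, e, f}; not q -> p there: a:T, e:T, f:F. ✓
b: successors {d, f}; not q -> p there: d:T, f:F. ✓
d: no successors, so Diamond (not q -> p) fails. ✗
e: successors {a, b, d}; not q -> p there: a:T, b:T, d:T. ✓
f: successors {b, d, e}; not q -> p there: b:T, d:T, e:T. ✓
— 4 worlds.

2 and 4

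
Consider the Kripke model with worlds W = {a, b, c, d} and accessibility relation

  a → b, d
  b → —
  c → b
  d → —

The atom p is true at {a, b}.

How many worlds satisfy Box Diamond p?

2

a: successors {b, d}; Diamond p there: b:F, d:F. ✗
b: no successors, so Box Diamond p holds vacuously. ✓
c: successors {b}; Diamond p there: b:F. ✗
d: no successors, so Box Diamond p holds vacuously. ✓
Satisfying worlds: {b, d}.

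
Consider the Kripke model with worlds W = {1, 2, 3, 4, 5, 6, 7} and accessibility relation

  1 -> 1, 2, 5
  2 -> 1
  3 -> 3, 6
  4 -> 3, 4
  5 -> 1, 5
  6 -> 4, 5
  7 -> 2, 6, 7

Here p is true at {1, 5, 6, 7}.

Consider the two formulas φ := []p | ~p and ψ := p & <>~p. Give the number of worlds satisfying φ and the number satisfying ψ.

4 and 3

For []p | ~p:
1: []p is F, ~p is F. ✗
2: []p is T, ~p is T. ✓
3: []p is F, ~p is T. ✓
4: []p is F, ~p is T. ✓
5: []p is T, ~p is F. ✓
6: []p is F, ~p is F. ✗
7: []p is F, ~p is F. ✗
— 4 worlds.
For p & <>~p:
1: p is T, <>~p is T. ✓
2: p is F, <>~p is F. ✗
3: p is F, <>~p is T. ✗
4: p is F, <>~p is T. ✗
5: p is T, <>~p is F. ✗
6: p is T, <>~p is T. ✓
7: p is T, <>~p is T. ✓
— 3 worlds.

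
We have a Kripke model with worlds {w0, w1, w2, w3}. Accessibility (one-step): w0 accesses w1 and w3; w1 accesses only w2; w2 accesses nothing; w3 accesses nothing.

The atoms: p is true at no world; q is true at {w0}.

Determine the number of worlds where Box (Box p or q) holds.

3

w0: successors {w1, w3}; Box p or q there: w1:F, w3:T. ✗
w1: successors {w2}; Box p or q there: w2:T. ✓
w2: no successors, so Box (Box p or q) holds vacuously. ✓
w3: no successors, so Box (Box p or q) holds vacuously. ✓
Satisfying worlds: {w1, w2, w3}.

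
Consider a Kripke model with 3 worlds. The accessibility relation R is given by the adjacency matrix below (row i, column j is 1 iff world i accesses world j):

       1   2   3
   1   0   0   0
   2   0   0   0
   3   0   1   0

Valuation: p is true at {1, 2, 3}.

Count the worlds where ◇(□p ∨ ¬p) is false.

1: no successors, so ◇(□p ∨ ¬p) fails. ✗
2: no successors, so ◇(□p ∨ ¬p) fails. ✗
3: successors {2}; □p ∨ ¬p there: 2:T. ✓
Satisfying worlds: {3}.
So ◇(□p ∨ ¬p) fails at the other 2 worlds.

2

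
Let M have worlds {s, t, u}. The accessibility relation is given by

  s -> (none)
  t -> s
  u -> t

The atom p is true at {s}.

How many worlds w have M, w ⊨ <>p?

s: no successors, so <>p fails. ✗
t: successors {s}; p there: s:T. ✓
u: successors {t}; p there: t:F. ✗
Satisfying worlds: {t}.

1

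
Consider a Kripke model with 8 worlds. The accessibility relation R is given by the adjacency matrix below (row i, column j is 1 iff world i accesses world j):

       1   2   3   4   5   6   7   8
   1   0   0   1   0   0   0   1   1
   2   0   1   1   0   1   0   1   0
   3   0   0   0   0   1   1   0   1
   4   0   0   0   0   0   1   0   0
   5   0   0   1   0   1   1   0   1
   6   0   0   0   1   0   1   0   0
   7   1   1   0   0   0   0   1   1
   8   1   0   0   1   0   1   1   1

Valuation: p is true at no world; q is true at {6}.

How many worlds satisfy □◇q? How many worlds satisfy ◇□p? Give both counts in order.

For □◇q:
1: successors {3, 7, 8}; ◇q there: 3:T, 7:F, 8:T. ✗
2: successors {2, 3, 5, 7}; ◇q there: 2:F, 3:T, 5:T, 7:F. ✗
3: successors {5, 6, 8}; ◇q there: 5:T, 6:T, 8:T. ✓
4: successors {6}; ◇q there: 6:T. ✓
5: successors {3, 5, 6, 8}; ◇q there: 3:T, 5:T, 6:T, 8:T. ✓
6: successors {4, 6}; ◇q there: 4:T, 6:T. ✓
7: successors {1, 2, 7, 8}; ◇q there: 1:F, 2:F, 7:F, 8:T. ✗
8: successors {1, 4, 6, 7, 8}; ◇q there: 1:F, 4:T, 6:T, 7:F, 8:T. ✗
— 4 worlds.
For ◇□p:
1: successors {3, 7, 8}; □p there: 3:F, 7:F, 8:F. ✗
2: successors {2, 3, 5, 7}; □p there: 2:F, 3:F, 5:F, 7:F. ✗
3: successors {5, 6, 8}; □p there: 5:F, 6:F, 8:F. ✗
4: successors {6}; □p there: 6:F. ✗
5: successors {3, 5, 6, 8}; □p there: 3:F, 5:F, 6:F, 8:F. ✗
6: successors {4, 6}; □p there: 4:F, 6:F. ✗
7: successors {1, 2, 7, 8}; □p there: 1:F, 2:F, 7:F, 8:F. ✗
8: successors {1, 4, 6, 7, 8}; □p there: 1:F, 4:F, 6:F, 7:F, 8:F. ✗
— 0 worlds.

4 and 0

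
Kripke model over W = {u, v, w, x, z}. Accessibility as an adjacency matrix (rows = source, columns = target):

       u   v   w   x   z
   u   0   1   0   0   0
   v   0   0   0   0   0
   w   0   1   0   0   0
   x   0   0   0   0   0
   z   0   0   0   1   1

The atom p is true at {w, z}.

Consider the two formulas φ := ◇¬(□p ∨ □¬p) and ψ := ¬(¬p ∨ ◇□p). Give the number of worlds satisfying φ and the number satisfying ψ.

For ◇¬(□p ∨ □¬p):
u: successors {v}; ¬(□p ∨ □¬p) there: v:F. ✗
v: no successors, so ◇¬(□p ∨ □¬p) fails. ✗
w: successors {v}; ¬(□p ∨ □¬p) there: v:F. ✗
x: no successors, so ◇¬(□p ∨ □¬p) fails. ✗
z: successors {x, z}; ¬(□p ∨ □¬p) there: x:F, z:T. ✓
— 1 world.
For ¬(¬p ∨ ◇□p):
u: ¬p ∨ ◇□p is T. ✗
v: ¬p ∨ ◇□p is T. ✗
w: ¬p ∨ ◇□p is T. ✗
x: ¬p ∨ ◇□p is T. ✗
z: ¬p ∨ ◇□p is T. ✗
— 0 worlds.

1 and 0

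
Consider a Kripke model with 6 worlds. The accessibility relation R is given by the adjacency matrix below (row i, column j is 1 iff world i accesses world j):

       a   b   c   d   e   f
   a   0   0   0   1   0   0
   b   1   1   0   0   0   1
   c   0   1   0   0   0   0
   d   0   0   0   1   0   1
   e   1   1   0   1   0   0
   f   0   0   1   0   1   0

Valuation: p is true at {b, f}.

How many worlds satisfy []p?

a: successors {d}; p there: d:F. ✗
b: successors {a, b, f}; p there: a:F, b:T, f:T. ✗
c: successors {b}; p there: b:T. ✓
d: successors {d, f}; p there: d:F, f:T. ✗
e: successors {a, b, d}; p there: a:F, b:T, d:F. ✗
f: successors {c, e}; p there: c:F, e:F. ✗
Satisfying worlds: {c}.

1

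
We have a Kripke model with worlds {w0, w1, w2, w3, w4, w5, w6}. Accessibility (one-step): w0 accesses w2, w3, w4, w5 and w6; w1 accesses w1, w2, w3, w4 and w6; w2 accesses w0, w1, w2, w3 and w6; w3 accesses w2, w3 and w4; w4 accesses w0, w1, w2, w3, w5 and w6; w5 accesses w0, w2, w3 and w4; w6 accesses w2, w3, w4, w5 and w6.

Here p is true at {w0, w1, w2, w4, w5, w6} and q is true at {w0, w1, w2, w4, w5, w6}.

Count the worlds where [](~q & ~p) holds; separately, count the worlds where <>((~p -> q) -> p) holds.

0 and 7

For [](~q & ~p):
w0: successors {w2, w3, w4, w5, w6}; ~q & ~p there: w2:F, w3:T, w4:F, w5:F, w6:F. ✗
w1: successors {w1, w2, w3, w4, w6}; ~q & ~p there: w1:F, w2:F, w3:T, w4:F, w6:F. ✗
w2: successors {w0, w1, w2, w3, w6}; ~q & ~p there: w0:F, w1:F, w2:F, w3:T, w6:F. ✗
w3: successors {w2, w3, w4}; ~q & ~p there: w2:F, w3:T, w4:F. ✗
w4: successors {w0, w1, w2, w3, w5, w6}; ~q & ~p there: w0:F, w1:F, w2:F, w3:T, w5:F, w6:F. ✗
w5: successors {w0, w2, w3, w4}; ~q & ~p there: w0:F, w2:F, w3:T, w4:F. ✗
w6: successors {w2, w3, w4, w5, w6}; ~q & ~p there: w2:F, w3:T, w4:F, w5:F, w6:F. ✗
— 0 worlds.
For <>((~p -> q) -> p):
w0: successors {w2, w3, w4, w5, w6}; (~p -> q) -> p there: w2:T, w3:T, w4:T, w5:T, w6:T. ✓
w1: successors {w1, w2, w3, w4, w6}; (~p -> q) -> p there: w1:T, w2:T, w3:T, w4:T, w6:T. ✓
w2: successors {w0, w1, w2, w3, w6}; (~p -> q) -> p there: w0:T, w1:T, w2:T, w3:T, w6:T. ✓
w3: successors {w2, w3, w4}; (~p -> q) -> p there: w2:T, w3:T, w4:T. ✓
w4: successors {w0, w1, w2, w3, w5, w6}; (~p -> q) -> p there: w0:T, w1:T, w2:T, w3:T, w5:T, w6:T. ✓
w5: successors {w0, w2, w3, w4}; (~p -> q) -> p there: w0:T, w2:T, w3:T, w4:T. ✓
w6: successors {w2, w3, w4, w5, w6}; (~p -> q) -> p there: w2:T, w3:T, w4:T, w5:T, w6:T. ✓
— 7 worlds.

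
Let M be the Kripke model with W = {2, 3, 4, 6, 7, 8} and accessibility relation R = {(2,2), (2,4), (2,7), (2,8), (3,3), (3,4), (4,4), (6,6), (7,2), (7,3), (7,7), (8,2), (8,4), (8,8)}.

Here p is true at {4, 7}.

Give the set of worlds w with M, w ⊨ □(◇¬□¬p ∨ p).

2: successors {2, 4, 7, 8}; ◇¬□¬p ∨ p there: 2:T, 4:T, 7:T, 8:T. ✓
3: successors {3, 4}; ◇¬□¬p ∨ p there: 3:T, 4:T. ✓
4: successors {4}; ◇¬□¬p ∨ p there: 4:T. ✓
6: successors {6}; ◇¬□¬p ∨ p there: 6:F. ✗
7: successors {2, 3, 7}; ◇¬□¬p ∨ p there: 2:T, 3:T, 7:T. ✓
8: successors {2, 4, 8}; ◇¬□¬p ∨ p there: 2:T, 4:T, 8:T. ✓

{2, 3, 4, 7, 8}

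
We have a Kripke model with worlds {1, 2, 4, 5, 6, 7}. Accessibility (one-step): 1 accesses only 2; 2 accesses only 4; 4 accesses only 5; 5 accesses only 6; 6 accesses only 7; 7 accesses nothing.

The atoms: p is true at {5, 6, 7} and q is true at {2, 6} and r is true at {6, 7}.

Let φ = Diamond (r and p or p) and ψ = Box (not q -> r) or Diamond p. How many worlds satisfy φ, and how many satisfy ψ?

3 and 5

For Diamond (r and p or p):
1: successors {2}; r and p or p there: 2:F. ✗
2: successors {4}; r and p or p there: 4:F. ✗
4: successors {5}; r and p or p there: 5:T. ✓
5: successors {6}; r and p or p there: 6:T. ✓
6: successors {7}; r and p or p there: 7:T. ✓
7: no successors, so Diamond (r and p or p) fails. ✗
— 3 worlds.
For Box (not q -> r) or Diamond p:
1: Box (not q -> r) is T, Diamond p is F. ✓
2: Box (not q -> r) is F, Diamond p is F. ✗
4: Box (not q -> r) is F, Diamond p is T. ✓
5: Box (not q -> r) is T, Diamond p is T. ✓
6: Box (not q -> r) is T, Diamond p is T. ✓
7: Box (not q -> r) is T, Diamond p is F. ✓
— 5 worlds.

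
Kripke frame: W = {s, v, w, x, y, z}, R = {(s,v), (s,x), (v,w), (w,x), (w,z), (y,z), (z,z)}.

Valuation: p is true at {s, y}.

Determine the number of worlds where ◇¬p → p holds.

s: ◇¬p is T, p is T. ✓
v: ◇¬p is T, p is F. ✗
w: ◇¬p is T, p is F. ✗
x: ◇¬p is F, p is F. ✓
y: ◇¬p is T, p is T. ✓
z: ◇¬p is T, p is F. ✗
Satisfying worlds: {s, x, y}.

3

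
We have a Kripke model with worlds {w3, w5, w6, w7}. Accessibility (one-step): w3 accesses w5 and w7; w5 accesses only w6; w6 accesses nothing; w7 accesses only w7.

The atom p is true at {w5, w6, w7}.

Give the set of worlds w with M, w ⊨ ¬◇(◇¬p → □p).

w3: ◇(◇¬p → □p) is T. ✗
w5: ◇(◇¬p → □p) is T. ✗
w6: ◇(◇¬p → □p) is F. ✓
w7: ◇(◇¬p → □p) is T. ✗

{w6}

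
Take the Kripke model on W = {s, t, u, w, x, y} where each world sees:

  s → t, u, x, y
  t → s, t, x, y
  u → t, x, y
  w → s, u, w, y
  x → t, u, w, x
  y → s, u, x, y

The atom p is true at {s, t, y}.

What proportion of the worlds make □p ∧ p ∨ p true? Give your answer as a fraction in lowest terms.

1/2

s: □p ∧ p is F, p is T. ✓
t: □p ∧ p is F, p is T. ✓
u: □p ∧ p is F, p is F. ✗
w: □p ∧ p is F, p is F. ✗
x: □p ∧ p is F, p is F. ✗
y: □p ∧ p is F, p is T. ✓
That's 3 of 6 worlds, so 3/6 = 1/2.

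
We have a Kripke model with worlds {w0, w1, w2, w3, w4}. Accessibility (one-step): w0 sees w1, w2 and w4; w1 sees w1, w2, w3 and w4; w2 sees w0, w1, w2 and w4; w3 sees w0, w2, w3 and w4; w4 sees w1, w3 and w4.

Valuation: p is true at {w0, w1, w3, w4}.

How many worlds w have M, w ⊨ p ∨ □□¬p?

4

w0: p is T, □□¬p is F. ✓
w1: p is T, □□¬p is F. ✓
w2: p is F, □□¬p is F. ✗
w3: p is T, □□¬p is F. ✓
w4: p is T, □□¬p is F. ✓
Satisfying worlds: {w0, w1, w3, w4}.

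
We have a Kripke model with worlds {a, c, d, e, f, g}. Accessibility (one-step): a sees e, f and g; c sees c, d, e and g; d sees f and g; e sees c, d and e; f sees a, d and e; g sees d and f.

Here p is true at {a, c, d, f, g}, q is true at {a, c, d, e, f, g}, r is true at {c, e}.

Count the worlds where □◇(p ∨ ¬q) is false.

0

a: successors {e, f, g}; ◇(p ∨ ¬q) there: e:T, f:T, g:T. ✓
c: successors {c, d, e, g}; ◇(p ∨ ¬q) there: c:T, d:T, e:T, g:T. ✓
d: successors {f, g}; ◇(p ∨ ¬q) there: f:T, g:T. ✓
e: successors {c, d, e}; ◇(p ∨ ¬q) there: c:T, d:T, e:T. ✓
f: successors {a, d, e}; ◇(p ∨ ¬q) there: a:T, d:T, e:T. ✓
g: successors {d, f}; ◇(p ∨ ¬q) there: d:T, f:T. ✓
Satisfying worlds: {a, c, d, e, f, g}.
So □◇(p ∨ ¬q) fails at the other 0 worlds.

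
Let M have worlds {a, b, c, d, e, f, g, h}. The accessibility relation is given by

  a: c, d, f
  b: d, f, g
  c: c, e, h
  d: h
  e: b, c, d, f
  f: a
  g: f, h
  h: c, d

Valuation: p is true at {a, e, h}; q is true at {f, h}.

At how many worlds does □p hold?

2

a: successors {c, d, f}; p there: c:F, d:F, f:F. ✗
b: successors {d, f, g}; p there: d:F, f:F, g:F. ✗
c: successors {c, e, h}; p there: c:F, e:T, h:T. ✗
d: successors {h}; p there: h:T. ✓
e: successors {b, c, d, f}; p there: b:F, c:F, d:F, f:F. ✗
f: successors {a}; p there: a:T. ✓
g: successors {f, h}; p there: f:F, h:T. ✗
h: successors {c, d}; p there: c:F, d:F. ✗
Satisfying worlds: {d, f}.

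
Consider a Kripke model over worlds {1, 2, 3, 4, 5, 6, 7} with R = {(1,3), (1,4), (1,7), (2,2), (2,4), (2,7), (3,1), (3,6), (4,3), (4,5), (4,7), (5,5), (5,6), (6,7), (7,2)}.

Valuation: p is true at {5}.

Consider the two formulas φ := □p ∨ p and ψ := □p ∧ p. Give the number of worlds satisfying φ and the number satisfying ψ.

For □p ∨ p:
1: □p is F, p is F. ✗
2: □p is F, p is F. ✗
3: □p is F, p is F. ✗
4: □p is F, p is F. ✗
5: □p is F, p is T. ✓
6: □p is F, p is F. ✗
7: □p is F, p is F. ✗
— 1 world.
For □p ∧ p:
1: □p is F, p is F. ✗
2: □p is F, p is F. ✗
3: □p is F, p is F. ✗
4: □p is F, p is F. ✗
5: □p is F, p is T. ✗
6: □p is F, p is F. ✗
7: □p is F, p is F. ✗
— 0 worlds.

1 and 0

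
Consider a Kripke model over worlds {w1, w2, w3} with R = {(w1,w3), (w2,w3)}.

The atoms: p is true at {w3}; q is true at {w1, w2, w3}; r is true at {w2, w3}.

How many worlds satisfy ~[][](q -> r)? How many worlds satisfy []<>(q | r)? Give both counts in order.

0 and 1

For ~[][](q -> r):
w1: [][](q -> r) is T. ✗
w2: [][](q -> r) is T. ✗
w3: [][](q -> r) is T. ✗
— 0 worlds.
For []<>(q | r):
w1: successors {w3}; <>(q | r) there: w3:F. ✗
w2: successors {w3}; <>(q | r) there: w3:F. ✗
w3: no successors, so []<>(q | r) holds vacuously. ✓
— 1 world.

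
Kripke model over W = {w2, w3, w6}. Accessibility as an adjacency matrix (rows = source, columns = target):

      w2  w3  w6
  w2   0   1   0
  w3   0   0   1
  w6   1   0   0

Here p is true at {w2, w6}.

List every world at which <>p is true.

w2: successors {w3}; p there: w3:F. ✗
w3: successors {w6}; p there: w6:T. ✓
w6: successors {w2}; p there: w2:T. ✓

{w3, w6}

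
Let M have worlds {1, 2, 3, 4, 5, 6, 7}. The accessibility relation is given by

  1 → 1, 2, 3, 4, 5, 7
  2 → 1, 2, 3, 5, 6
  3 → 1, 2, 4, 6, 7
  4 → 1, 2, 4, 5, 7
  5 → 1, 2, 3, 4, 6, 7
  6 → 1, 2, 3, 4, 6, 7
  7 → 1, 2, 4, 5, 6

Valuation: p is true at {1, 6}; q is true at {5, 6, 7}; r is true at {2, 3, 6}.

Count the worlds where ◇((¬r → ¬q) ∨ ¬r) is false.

1: successors {1, 2, 3, 4, 5, 7}; (¬r → ¬q) ∨ ¬r there: 1:T, 2:T, 3:T, 4:T, 5:T, 7:T. ✓
2: successors {1, 2, 3, 5, 6}; (¬r → ¬q) ∨ ¬r there: 1:T, 2:T, 3:T, 5:T, 6:T. ✓
3: successors {1, 2, 4, 6, 7}; (¬r → ¬q) ∨ ¬r there: 1:T, 2:T, 4:T, 6:T, 7:T. ✓
4: successors {1, 2, 4, 5, 7}; (¬r → ¬q) ∨ ¬r there: 1:T, 2:T, 4:T, 5:T, 7:T. ✓
5: successors {1, 2, 3, 4, 6, 7}; (¬r → ¬q) ∨ ¬r there: 1:T, 2:T, 3:T, 4:T, 6:T, 7:T. ✓
6: successors {1, 2, 3, 4, 6, 7}; (¬r → ¬q) ∨ ¬r there: 1:T, 2:T, 3:T, 4:T, 6:T, 7:T. ✓
7: successors {1, 2, 4, 5, 6}; (¬r → ¬q) ∨ ¬r there: 1:T, 2:T, 4:T, 5:T, 6:T. ✓
Satisfying worlds: {1, 2, 3, 4, 5, 6, 7}.
So ◇((¬r → ¬q) ∨ ¬r) fails at the other 0 worlds.

0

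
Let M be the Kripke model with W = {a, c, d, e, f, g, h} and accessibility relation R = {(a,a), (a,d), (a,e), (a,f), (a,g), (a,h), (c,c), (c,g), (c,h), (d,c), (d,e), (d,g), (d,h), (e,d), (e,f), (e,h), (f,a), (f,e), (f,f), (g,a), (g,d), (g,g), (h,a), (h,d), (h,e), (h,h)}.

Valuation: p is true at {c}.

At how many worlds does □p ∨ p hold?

1

a: □p is F, p is F. ✗
c: □p is F, p is T. ✓
d: □p is F, p is F. ✗
e: □p is F, p is F. ✗
f: □p is F, p is F. ✗
g: □p is F, p is F. ✗
h: □p is F, p is F. ✗
Satisfying worlds: {c}.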